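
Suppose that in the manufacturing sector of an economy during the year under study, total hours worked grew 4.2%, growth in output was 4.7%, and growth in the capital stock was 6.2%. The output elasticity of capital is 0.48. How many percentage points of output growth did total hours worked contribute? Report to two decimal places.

2.18 pp

Labor's share = 1 − 0.48 = 0.52.
Contribution = share × growth = 0.52 × 4.2 = 2.184 pp.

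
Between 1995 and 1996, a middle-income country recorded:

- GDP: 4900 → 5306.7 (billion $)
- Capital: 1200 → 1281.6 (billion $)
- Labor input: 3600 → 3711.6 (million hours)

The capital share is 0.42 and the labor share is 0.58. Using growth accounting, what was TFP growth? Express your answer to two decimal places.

GDP growth = (5306.7 − 4900) / 4900 = 8.3%.
Capital growth = (1281.6 − 1200) / 1200 = 6.8%.
Labor input growth = (3711.6 − 3600) / 3600 = 3.1%.
Labor's share = 1 − 0.42 = 0.58.
Capital: 0.42 × 6.8 = 2.856 pp.
Labor input: 0.58 × 3.1 = 1.798 pp.
TFP growth = 8.3 − 4.654 = 3.646%.

3.65%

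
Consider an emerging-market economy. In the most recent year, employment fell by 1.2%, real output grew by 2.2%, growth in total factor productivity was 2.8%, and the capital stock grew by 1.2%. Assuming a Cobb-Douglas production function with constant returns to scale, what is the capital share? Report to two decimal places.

gY = gA + α·gK + (1−α)·gL, so gY − gA − gL = α(gK − gL).
2.2 − 2.8 + 1.2 = α × (1.2 − (-1.2)).
0.6 = 2.4 α, so α = 0.25.

The capital share is 0.25.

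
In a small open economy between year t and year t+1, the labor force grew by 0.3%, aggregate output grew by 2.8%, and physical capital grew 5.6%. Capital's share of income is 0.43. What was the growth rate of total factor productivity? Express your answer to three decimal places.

Labor's share = 1 − 0.43 = 0.57.
Physical capital: 0.43 × 5.6 = 2.408 pp.
The labor force: 0.57 × 0.3 = 0.171 pp.
TFP growth = 2.8 − 2.579 = 0.221%.

0.221%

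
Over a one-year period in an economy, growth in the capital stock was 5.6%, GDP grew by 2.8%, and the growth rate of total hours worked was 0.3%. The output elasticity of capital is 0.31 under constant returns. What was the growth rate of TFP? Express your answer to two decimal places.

Labor's share = 1 − 0.31 = 0.69.
The capital stock: 0.31 × 5.6 = 1.736 pp.
Total hours worked: 0.69 × 0.3 = 0.207 pp.
TFP growth = 2.8 − 1.943 = 0.857%.

0.86%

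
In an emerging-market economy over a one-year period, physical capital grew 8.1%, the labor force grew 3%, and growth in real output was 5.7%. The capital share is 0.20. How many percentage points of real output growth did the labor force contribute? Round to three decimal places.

Labor's share = 1 − 0.2 = 0.8.
Contribution = share × growth = 0.8 × 3 = 2.4 pp.

2.400 percentage points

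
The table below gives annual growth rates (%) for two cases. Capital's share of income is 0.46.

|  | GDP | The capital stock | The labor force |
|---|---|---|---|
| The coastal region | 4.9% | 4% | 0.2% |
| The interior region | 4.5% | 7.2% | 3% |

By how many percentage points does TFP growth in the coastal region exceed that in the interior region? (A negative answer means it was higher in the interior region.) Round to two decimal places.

3.38 percentage points

Labor's share = 1 − 0.46 = 0.54.
The coastal region: TFP = 4.9 − 1.84 − 0.108 = 2.952%.
The interior region: TFP = 4.5 − 3.312 − 1.62 = -0.432%.
Difference = 2.952 − (-0.432) = 3.384 pp.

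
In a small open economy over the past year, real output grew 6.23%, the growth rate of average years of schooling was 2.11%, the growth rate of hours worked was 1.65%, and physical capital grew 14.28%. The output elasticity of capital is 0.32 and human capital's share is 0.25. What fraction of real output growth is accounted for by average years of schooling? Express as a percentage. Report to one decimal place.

Average years of schooling accounted for 8.5% of growth.

Average years of schooling contributed 0.25 × 2.11 = 0.5275 pp.
Share of growth = 0.5275 / 6.23 × 100 = 8.467%.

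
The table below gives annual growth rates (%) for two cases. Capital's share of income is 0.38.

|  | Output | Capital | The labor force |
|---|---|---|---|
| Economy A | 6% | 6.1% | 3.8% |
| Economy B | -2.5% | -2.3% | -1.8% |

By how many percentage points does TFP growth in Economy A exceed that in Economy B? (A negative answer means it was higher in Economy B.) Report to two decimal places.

1.84 percentage points

Labor's share = 1 − 0.38 = 0.62.
Economy A: TFP = 6 − 2.318 − 2.356 = 1.326%.
Economy B: TFP = -2.5 + 0.874 + 1.116 = -0.51%.
Difference = 1.326 − (-0.51) = 1.836 pp.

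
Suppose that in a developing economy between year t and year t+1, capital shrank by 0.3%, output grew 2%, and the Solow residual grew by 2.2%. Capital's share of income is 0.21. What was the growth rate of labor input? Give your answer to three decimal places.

Labor's share = 1 − 0.21 = 0.79.
gY = gA + 0.21×(-0.3) + 0.79×g.
0.79×g = 2 − 2.2 + 0.063 = -0.137.
g = -0.137 / 0.79 = -0.17342%.

-0.173%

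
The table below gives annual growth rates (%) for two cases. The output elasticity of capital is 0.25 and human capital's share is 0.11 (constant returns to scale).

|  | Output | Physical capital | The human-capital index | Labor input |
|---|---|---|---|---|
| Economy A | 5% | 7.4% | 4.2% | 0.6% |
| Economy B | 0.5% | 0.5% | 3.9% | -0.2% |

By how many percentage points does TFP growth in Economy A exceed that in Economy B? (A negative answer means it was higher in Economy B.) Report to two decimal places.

Labor's share = 1 − 0.25 − 0.11 = 0.64.
Economy A: TFP = 5 − 1.85 − 0.462 − 0.384 = 2.304%.
Economy B: TFP = 0.5 − 0.125 − 0.429 + 0.128 = 0.074%.
Difference = 2.304 − (0.074) = 2.23 pp.

2.23 percentage points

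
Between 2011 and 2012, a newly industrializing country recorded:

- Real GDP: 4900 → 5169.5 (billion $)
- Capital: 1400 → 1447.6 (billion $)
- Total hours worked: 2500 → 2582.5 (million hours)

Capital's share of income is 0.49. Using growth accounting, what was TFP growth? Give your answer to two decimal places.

Real GDP growth = (5169.5 − 4900) / 4900 = 5.5%.
Capital growth = (1447.6 − 1400) / 1400 = 3.4%.
Total hours worked growth = (2582.5 − 2500) / 2500 = 3.3%.
Labor's share = 1 − 0.49 = 0.51.
Capital: 0.49 × 3.4 = 1.666 pp.
Total hours worked: 0.51 × 3.3 = 1.683 pp.
TFP growth = 5.5 − 3.349 = 2.151%.

TFP grew 2.15%.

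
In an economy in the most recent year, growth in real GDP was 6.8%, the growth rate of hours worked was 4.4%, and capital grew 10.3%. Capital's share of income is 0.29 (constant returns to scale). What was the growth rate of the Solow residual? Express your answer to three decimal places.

The Solow residual grew 0.689%.

Labor's share = 1 − 0.29 = 0.71.
Capital: 0.29 × 10.3 = 2.987 pp.
Hours worked: 0.71 × 4.4 = 3.124 pp.
TFP growth = 6.8 − 6.111 = 0.689%.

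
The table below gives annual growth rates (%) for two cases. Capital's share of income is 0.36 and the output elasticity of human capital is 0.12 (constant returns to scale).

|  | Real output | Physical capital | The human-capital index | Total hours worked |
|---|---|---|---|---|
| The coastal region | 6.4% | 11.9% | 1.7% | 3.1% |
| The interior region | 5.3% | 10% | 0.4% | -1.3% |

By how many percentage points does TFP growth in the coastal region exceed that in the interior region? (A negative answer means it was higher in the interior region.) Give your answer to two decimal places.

Labor's share = 1 − 0.36 − 0.12 = 0.52.
The coastal region: TFP = 6.4 − 4.284 − 0.204 − 1.612 = 0.3%.
The interior region: TFP = 5.3 − 3.6 − 0.048 + 0.676 = 2.328%.
Difference = 0.3 − (2.328) = -2.028 pp.

-2.03 percentage points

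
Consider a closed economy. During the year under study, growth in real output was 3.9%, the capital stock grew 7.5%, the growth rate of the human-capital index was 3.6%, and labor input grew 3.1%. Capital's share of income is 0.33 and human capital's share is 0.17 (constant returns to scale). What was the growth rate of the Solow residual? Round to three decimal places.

-0.737%

Labor's share = 1 − 0.33 − 0.17 = 0.5.
The capital stock: 0.33 × 7.5 = 2.475 pp.
The human-capital index: 0.17 × 3.6 = 0.612 pp.
Labor input: 0.5 × 3.1 = 1.55 pp.
TFP growth = 3.9 − 4.637 = -0.737%.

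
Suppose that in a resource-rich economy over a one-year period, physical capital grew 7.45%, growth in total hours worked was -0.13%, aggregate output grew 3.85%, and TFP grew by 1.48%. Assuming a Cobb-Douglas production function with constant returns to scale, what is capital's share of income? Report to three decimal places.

gY = gA + α·gK + (1−α)·gL, so gY − gA − gL = α(gK − gL).
3.85 − 1.48 + 0.13 = α × (7.45 − (-0.13)).
2.5 = 7.58 α, so α = 0.32982.

Capital's share of income is 0.330.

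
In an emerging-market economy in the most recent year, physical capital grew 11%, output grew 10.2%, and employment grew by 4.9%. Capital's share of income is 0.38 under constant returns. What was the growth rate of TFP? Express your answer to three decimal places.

Labor's share = 1 − 0.38 = 0.62.
Physical capital: 0.38 × 11 = 4.18 pp.
Employment: 0.62 × 4.9 = 3.038 pp.
TFP growth = 10.2 − 7.218 = 2.982%.

TFP growth was 2.982%.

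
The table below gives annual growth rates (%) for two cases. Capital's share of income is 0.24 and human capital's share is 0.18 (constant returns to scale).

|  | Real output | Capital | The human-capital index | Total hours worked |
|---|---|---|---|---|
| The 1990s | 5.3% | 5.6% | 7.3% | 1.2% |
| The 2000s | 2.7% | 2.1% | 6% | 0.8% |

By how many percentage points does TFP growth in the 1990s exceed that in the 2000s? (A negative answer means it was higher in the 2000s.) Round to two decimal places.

Labor's share = 1 − 0.24 − 0.18 = 0.58.
The 1990s: TFP = 5.3 − 1.344 − 1.314 − 0.696 = 1.946%.
The 2000s: TFP = 2.7 − 0.504 − 1.08 − 0.464 = 0.652%.
Difference = 1.946 − (0.652) = 1.294 pp.

1.29 percentage points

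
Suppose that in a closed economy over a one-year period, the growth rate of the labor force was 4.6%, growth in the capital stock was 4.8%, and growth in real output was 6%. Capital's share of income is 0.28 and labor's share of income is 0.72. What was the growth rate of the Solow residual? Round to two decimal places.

Labor's share = 1 − 0.28 = 0.72.
The capital stock: 0.28 × 4.8 = 1.344 pp.
The labor force: 0.72 × 4.6 = 3.312 pp.
TFP growth = 6 − 4.656 = 1.344%.

The Solow residual growth was 1.34%.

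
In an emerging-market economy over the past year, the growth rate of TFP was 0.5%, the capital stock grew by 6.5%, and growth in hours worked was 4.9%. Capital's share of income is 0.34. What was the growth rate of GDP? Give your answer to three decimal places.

5.944%

Labor's share = 1 − 0.34 = 0.66.
The capital stock: 0.34 × 6.5 = 2.21 pp.
Hours worked: 0.66 × 4.9 = 3.234 pp.
Output growth = 0.5 + 5.444 = 5.944%.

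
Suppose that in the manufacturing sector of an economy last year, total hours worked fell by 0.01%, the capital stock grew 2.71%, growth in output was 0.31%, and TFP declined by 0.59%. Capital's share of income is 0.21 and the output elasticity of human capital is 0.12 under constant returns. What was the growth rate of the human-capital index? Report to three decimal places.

Labor's share = 1 − 0.21 − 0.12 = 0.67.
gY = gA + 0.21×2.71 + 0.67×(-0.01) + 0.12×g.
0.12×g = 0.31 + 0.59 − 0.5624 = 0.3376.
g = 0.3376 / 0.12 = 2.81333%.

The human-capital index grew 2.813%.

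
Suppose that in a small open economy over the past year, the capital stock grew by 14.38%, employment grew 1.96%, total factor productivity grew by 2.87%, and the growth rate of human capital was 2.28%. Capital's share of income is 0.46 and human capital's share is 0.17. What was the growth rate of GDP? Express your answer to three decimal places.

10.598%

Labor's share = 1 − 0.46 − 0.17 = 0.37.
The capital stock: 0.46 × 14.38 = 6.6148 pp.
Human capital: 0.17 × 2.28 = 0.3876 pp.
Employment: 0.37 × 1.96 = 0.7252 pp.
Output growth = 2.87 + 7.7276 = 10.5976%.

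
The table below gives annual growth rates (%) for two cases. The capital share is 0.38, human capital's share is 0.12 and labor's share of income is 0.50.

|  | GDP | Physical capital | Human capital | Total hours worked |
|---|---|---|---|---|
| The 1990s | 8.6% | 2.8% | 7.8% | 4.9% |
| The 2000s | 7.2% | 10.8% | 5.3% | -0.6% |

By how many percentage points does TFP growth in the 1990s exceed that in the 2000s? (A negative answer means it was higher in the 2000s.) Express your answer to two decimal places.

Labor's share = 1 − 0.38 − 0.12 = 0.5.
The 1990s: TFP = 8.6 − 1.064 − 0.936 − 2.45 = 4.15%.
The 2000s: TFP = 7.2 − 4.104 − 0.636 + 0.3 = 2.76%.
Difference = 4.15 − (2.76) = 1.39 pp.

1.39 percentage points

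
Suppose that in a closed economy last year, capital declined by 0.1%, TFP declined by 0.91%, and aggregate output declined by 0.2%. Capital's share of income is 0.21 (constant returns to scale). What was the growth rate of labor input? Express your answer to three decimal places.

Labor's share = 1 − 0.21 = 0.79.
gY = gA + 0.21×(-0.1) + 0.79×g.
0.79×g = -0.2 + 0.91 + 0.021 = 0.731.
g = 0.731 / 0.79 = 0.92532%.

0.925%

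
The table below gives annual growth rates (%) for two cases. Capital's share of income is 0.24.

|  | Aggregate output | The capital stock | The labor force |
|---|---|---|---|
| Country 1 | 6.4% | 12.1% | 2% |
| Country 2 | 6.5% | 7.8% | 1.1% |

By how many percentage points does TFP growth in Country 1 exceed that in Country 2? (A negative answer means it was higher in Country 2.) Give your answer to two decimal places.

Labor's share = 1 − 0.24 = 0.76.
Country 1: TFP = 6.4 − 2.904 − 1.52 = 1.976%.
Country 2: TFP = 6.5 − 1.872 − 0.836 = 3.792%.
Difference = 1.976 − (3.792) = -1.816 pp.

-1.82 percentage points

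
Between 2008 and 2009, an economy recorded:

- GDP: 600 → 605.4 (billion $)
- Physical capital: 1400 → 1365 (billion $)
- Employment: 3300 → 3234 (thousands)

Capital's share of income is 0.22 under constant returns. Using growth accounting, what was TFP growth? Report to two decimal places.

GDP growth = (605.4 − 600) / 600 = 0.9%.
Physical capital growth = (1365 − 1400) / 1400 = -2.5%.
Employment growth = (3234 − 3300) / 3300 = -2%.
Labor's share = 1 − 0.22 = 0.78.
Physical capital: 0.22 × (-2.5) = -0.55 pp.
Employment: 0.78 × (-2) = -1.56 pp.
TFP growth = 0.9 + 2.11 = 3.01%.

3.01%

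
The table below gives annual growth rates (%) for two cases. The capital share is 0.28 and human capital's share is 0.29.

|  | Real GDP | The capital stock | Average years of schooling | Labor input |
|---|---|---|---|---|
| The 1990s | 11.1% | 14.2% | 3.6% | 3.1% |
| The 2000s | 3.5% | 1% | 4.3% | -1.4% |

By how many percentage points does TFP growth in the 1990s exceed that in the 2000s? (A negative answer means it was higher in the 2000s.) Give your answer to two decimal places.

2.17 percentage points

Labor's share = 1 − 0.28 − 0.29 = 0.43.
The 1990s: TFP = 11.1 − 3.976 − 1.044 − 1.333 = 4.747%.
The 2000s: TFP = 3.5 − 0.28 − 1.247 + 0.602 = 2.575%.
Difference = 4.747 − (2.575) = 2.172 pp.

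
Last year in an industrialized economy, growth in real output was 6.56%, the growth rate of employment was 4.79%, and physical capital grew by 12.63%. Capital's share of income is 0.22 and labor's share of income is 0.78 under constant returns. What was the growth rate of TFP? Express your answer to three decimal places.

TFP grew 0.045%.

Labor's share = 1 − 0.22 = 0.78.
Physical capital: 0.22 × 12.63 = 2.7786 pp.
Employment: 0.78 × 4.79 = 3.7362 pp.
TFP growth = 6.56 − 6.5148 = 0.0452%.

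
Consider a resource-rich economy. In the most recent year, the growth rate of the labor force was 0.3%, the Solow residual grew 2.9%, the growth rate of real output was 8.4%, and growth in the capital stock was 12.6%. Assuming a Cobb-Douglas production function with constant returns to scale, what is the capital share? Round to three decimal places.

gY = gA + α·gK + (1−α)·gL, so gY − gA − gL = α(gK − gL).
8.4 − 2.9 − 0.3 = α × (12.6 − 0.3).
5.2 = 12.3 α, so α = 0.42276.

0.423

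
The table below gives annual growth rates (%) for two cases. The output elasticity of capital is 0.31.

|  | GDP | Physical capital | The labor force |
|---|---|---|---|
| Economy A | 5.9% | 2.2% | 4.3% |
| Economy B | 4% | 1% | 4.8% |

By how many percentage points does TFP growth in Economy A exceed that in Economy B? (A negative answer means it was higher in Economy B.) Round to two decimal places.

1.87 percentage points

Labor's share = 1 − 0.31 = 0.69.
Economy A: TFP = 5.9 − 0.682 − 2.967 = 2.251%.
Economy B: TFP = 4 − 0.31 − 3.312 = 0.378%.
Difference = 2.251 − (0.378) = 1.873 pp.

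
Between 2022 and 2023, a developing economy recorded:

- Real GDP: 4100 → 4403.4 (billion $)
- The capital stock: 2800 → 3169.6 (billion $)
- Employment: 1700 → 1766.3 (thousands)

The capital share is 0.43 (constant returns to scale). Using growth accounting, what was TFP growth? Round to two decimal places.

-0.50%

Real GDP growth = (4403.4 − 4100) / 4100 = 7.4%.
The capital stock growth = (3169.6 − 2800) / 2800 = 13.2%.
Employment growth = (1766.3 − 1700) / 1700 = 3.9%.
Labor's share = 1 − 0.43 = 0.57.
The capital stock: 0.43 × 13.2 = 5.676 pp.
Employment: 0.57 × 3.9 = 2.223 pp.
TFP growth = 7.4 − 7.899 = -0.499%.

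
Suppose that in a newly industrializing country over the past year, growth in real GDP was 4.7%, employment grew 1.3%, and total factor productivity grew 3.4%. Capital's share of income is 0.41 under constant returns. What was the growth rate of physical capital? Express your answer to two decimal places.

Physical capital growth was 1.30%.

Labor's share = 1 − 0.41 = 0.59.
gY = gA + 0.59×1.3 + 0.41×g.
0.41×g = 4.7 − 3.4 − 0.767 = 0.533.
g = 0.533 / 0.41 = 1.3%.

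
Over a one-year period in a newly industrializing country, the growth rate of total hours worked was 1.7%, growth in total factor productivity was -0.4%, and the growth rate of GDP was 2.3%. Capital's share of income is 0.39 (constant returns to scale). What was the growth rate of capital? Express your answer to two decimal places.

4.26%

Labor's share = 1 − 0.39 = 0.61.
gY = gA + 0.61×1.7 + 0.39×g.
0.39×g = 2.3 + 0.4 − 1.037 = 1.663.
g = 1.663 / 0.39 = 4.2641%.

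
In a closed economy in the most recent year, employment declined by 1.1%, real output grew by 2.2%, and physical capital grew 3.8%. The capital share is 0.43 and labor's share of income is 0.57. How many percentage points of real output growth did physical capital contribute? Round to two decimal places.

1.63 percentage points

Contribution = share × growth = 0.43 × 3.8 = 1.634 pp.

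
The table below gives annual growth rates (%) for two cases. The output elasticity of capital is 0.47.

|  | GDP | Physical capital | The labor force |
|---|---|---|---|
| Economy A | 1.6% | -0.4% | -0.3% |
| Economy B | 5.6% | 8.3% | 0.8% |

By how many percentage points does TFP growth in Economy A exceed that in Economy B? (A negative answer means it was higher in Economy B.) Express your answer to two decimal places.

Labor's share = 1 − 0.47 = 0.53.
Economy A: TFP = 1.6 + 0.188 + 0.159 = 1.947%.
Economy B: TFP = 5.6 − 3.901 − 0.424 = 1.275%.
Difference = 1.947 − (1.275) = 0.672 pp.

0.67 percentage points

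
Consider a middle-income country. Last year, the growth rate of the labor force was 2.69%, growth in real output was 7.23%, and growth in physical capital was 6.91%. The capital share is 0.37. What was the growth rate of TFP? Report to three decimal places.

2.979%

Labor's share = 1 − 0.37 = 0.63.
Physical capital: 0.37 × 6.91 = 2.5567 pp.
The labor force: 0.63 × 2.69 = 1.6947 pp.
TFP growth = 7.23 − 4.2514 = 2.9786%.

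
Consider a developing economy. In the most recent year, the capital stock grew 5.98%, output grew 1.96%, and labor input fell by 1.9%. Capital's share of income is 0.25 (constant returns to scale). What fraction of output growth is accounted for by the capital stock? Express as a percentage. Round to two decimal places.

The capital stock accounted for 76.28% of growth.

The capital stock contributed 0.25 × 5.98 = 1.495 pp.
Share of growth = 1.495 / 1.96 × 100 = 76.2755%.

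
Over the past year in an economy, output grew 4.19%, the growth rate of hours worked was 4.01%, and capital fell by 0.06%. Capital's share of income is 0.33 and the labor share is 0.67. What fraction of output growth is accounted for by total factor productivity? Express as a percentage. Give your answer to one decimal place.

Labor's share = 1 − 0.33 = 0.67.
Capital: 0.33 × (-0.06) = -0.0198 pp.
Hours worked: 0.67 × 4.01 = 2.6867 pp.
TFP growth = 4.19 − 2.6669 = 1.5231%.
TFP share of growth = 1.5231 / 4.19 × 100 = 36.351%.

Total factor productivity accounted for 36.4% of growth.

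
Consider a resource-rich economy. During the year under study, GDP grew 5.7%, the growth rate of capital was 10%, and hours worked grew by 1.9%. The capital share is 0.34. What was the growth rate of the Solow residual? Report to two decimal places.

1.05%

Labor's share = 1 − 0.34 = 0.66.
Capital: 0.34 × 10 = 3.4 pp.
Hours worked: 0.66 × 1.9 = 1.254 pp.
TFP growth = 5.7 − 4.654 = 1.046%.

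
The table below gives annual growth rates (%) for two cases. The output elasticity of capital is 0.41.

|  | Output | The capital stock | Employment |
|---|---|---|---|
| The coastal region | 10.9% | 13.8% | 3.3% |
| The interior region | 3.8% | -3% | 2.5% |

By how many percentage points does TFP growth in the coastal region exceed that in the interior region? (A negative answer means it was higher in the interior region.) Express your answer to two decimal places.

Labor's share = 1 − 0.41 = 0.59.
The coastal region: TFP = 10.9 − 5.658 − 1.947 = 3.295%.
The interior region: TFP = 3.8 + 1.23 − 1.475 = 3.555%.
Difference = 3.295 − (3.555) = -0.26 pp.

-0.26 percentage points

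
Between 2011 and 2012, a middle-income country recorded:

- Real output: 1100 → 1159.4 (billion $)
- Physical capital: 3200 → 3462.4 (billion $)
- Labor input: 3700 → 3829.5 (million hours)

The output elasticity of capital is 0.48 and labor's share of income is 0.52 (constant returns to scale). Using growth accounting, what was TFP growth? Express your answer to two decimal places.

Real output growth = (1159.4 − 1100) / 1100 = 5.4%.
Physical capital growth = (3462.4 − 3200) / 3200 = 8.2%.
Labor input growth = (3829.5 − 3700) / 3700 = 3.5%.
Labor's share = 1 − 0.48 = 0.52.
Physical capital: 0.48 × 8.2 = 3.936 pp.
Labor input: 0.52 × 3.5 = 1.82 pp.
TFP growth = 5.4 − 5.756 = -0.356%.

-0.36%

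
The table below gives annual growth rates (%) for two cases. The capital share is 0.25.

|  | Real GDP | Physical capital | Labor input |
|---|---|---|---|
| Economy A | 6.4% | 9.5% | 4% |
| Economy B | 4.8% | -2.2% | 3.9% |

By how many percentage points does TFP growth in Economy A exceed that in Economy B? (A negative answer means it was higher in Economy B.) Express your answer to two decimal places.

Labor's share = 1 − 0.25 = 0.75.
Economy A: TFP = 6.4 − 2.375 − 3 = 1.025%.
Economy B: TFP = 4.8 + 0.55 − 2.925 = 2.425%.
Difference = 1.025 − (2.425) = -1.4 pp.

-1.40 percentage points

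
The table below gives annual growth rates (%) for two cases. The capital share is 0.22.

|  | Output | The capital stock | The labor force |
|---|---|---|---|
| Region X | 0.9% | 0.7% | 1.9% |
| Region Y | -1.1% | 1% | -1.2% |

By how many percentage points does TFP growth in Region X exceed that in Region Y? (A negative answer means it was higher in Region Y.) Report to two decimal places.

Labor's share = 1 − 0.22 = 0.78.
Region X: TFP = 0.9 − 0.154 − 1.482 = -0.736%.
Region Y: TFP = -1.1 − 0.22 + 0.936 = -0.384%.
Difference = -0.736 − (-0.384) = -0.352 pp.

-0.35 percentage points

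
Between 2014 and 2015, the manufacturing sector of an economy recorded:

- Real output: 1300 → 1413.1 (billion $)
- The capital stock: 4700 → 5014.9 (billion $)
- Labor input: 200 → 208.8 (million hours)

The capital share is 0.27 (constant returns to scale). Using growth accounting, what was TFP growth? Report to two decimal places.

3.68%

Real output growth = (1413.1 − 1300) / 1300 = 8.7%.
The capital stock growth = (5014.9 − 4700) / 4700 = 6.7%.
Labor input growth = (208.8 − 200) / 200 = 4.4%.
Labor's share = 1 − 0.27 = 0.73.
The capital stock: 0.27 × 6.7 = 1.809 pp.
Labor input: 0.73 × 4.4 = 3.212 pp.
TFP growth = 8.7 − 5.021 = 3.679%.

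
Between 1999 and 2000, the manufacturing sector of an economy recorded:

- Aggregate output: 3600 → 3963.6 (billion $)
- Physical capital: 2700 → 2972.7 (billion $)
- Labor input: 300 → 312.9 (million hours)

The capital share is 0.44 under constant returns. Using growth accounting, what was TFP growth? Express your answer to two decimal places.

Aggregate output growth = (3963.6 − 3600) / 3600 = 10.1%.
Physical capital growth = (2972.7 − 2700) / 2700 = 10.1%.
Labor input growth = (312.9 − 300) / 300 = 4.3%.
Labor's share = 1 − 0.44 = 0.56.
Physical capital: 0.44 × 10.1 = 4.444 pp.
Labor input: 0.56 × 4.3 = 2.408 pp.
TFP growth = 10.1 − 6.852 = 3.248%.

TFP grew 3.25%.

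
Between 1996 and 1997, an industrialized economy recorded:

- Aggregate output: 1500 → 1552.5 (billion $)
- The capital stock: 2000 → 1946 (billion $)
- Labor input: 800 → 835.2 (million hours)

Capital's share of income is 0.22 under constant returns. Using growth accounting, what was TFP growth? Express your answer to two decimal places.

0.66%

Aggregate output growth = (1552.5 − 1500) / 1500 = 3.5%.
The capital stock growth = (1946 − 2000) / 2000 = -2.7%.
Labor input growth = (835.2 − 800) / 800 = 4.4%.
Labor's share = 1 − 0.22 = 0.78.
The capital stock: 0.22 × (-2.7) = -0.594 pp.
Labor input: 0.78 × 4.4 = 3.432 pp.
TFP growth = 3.5 − 2.838 = 0.662%.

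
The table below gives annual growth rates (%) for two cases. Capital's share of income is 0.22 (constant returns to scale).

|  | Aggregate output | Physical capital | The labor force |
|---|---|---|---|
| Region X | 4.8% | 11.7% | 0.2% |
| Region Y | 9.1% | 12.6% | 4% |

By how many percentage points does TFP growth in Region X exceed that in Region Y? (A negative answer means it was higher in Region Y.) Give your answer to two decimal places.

Labor's share = 1 − 0.22 = 0.78.
Region X: TFP = 4.8 − 2.574 − 0.156 = 2.07%.
Region Y: TFP = 9.1 − 2.772 − 3.12 = 3.208%.
Difference = 2.07 − (3.208) = -1.138 pp.

-1.14 percentage points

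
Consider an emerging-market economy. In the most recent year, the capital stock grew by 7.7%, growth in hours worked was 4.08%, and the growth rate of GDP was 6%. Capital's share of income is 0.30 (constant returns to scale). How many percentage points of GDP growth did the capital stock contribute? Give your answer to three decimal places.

2.310 pp

Contribution = share × growth = 0.3 × 7.7 = 2.31 pp.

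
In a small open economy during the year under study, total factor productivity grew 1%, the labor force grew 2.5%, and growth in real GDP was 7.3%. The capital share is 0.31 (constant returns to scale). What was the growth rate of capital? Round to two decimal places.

Capital growth was 14.76%.

Labor's share = 1 − 0.31 = 0.69.
gY = gA + 0.69×2.5 + 0.31×g.
0.31×g = 7.3 − 1 − 1.725 = 4.575.
g = 4.575 / 0.31 = 14.7581%.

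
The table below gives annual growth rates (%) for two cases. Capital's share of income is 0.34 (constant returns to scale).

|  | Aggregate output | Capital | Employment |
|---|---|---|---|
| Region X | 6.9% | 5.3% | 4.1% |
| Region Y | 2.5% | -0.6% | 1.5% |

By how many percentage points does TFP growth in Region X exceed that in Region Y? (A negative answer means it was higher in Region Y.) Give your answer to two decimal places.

0.68 percentage points

Labor's share = 1 − 0.34 = 0.66.
Region X: TFP = 6.9 − 1.802 − 2.706 = 2.392%.
Region Y: TFP = 2.5 + 0.204 − 0.99 = 1.714%.
Difference = 2.392 − (1.714) = 0.678 pp.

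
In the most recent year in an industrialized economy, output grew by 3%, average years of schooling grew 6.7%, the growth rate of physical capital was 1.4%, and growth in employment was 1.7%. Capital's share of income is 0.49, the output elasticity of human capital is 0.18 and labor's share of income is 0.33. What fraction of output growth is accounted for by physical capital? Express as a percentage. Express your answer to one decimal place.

22.9%

Physical capital contributed 0.49 × 1.4 = 0.686 pp.
Share of growth = 0.686 / 3 × 100 = 22.867%.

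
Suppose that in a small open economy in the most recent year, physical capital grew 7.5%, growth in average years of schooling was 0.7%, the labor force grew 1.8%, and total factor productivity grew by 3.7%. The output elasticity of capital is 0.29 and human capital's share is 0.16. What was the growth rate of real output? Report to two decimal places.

Real output growth was 6.98%.

Labor's share = 1 − 0.29 − 0.16 = 0.55.
Physical capital: 0.29 × 7.5 = 2.175 pp.
Average years of schooling: 0.16 × 0.7 = 0.112 pp.
The labor force: 0.55 × 1.8 = 0.99 pp.
Output growth = 3.7 + 3.277 = 6.977%.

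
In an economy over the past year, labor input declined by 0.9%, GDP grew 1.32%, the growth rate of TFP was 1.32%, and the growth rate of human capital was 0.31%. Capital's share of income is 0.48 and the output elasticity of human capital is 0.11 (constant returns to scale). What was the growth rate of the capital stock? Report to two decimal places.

0.70%

Labor's share = 1 − 0.48 − 0.11 = 0.41.
gY = gA + 0.11×0.31 + 0.41×(-0.9) + 0.48×g.
0.48×g = 1.32 − 1.32 + 0.3349 = 0.3349.
g = 0.3349 / 0.48 = 0.6977%.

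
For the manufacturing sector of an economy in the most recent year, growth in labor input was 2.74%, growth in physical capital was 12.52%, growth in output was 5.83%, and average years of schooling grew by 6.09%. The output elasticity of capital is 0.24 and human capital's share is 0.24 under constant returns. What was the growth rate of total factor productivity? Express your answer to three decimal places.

Labor's share = 1 − 0.24 − 0.24 = 0.52.
Physical capital: 0.24 × 12.52 = 3.0048 pp.
Average years of schooling: 0.24 × 6.09 = 1.4616 pp.
Labor input: 0.52 × 2.74 = 1.4248 pp.
TFP growth = 5.83 − 5.8912 = -0.0612%.

-0.061%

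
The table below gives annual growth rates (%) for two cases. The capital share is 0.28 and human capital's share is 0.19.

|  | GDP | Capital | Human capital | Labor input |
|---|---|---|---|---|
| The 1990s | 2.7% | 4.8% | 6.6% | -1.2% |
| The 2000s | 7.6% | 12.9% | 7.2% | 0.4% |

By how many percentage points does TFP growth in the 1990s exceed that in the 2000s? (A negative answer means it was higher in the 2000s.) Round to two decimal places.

-1.67 percentage points

Labor's share = 1 − 0.28 − 0.19 = 0.53.
The 1990s: TFP = 2.7 − 1.344 − 1.254 + 0.636 = 0.738%.
The 2000s: TFP = 7.6 − 3.612 − 1.368 − 0.212 = 2.408%.
Difference = 0.738 − (2.408) = -1.67 pp.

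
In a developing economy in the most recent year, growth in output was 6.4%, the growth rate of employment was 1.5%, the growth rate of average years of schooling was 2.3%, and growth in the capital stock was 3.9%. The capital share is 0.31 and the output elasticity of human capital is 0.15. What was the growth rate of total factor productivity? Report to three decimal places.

Total factor productivity grew 4.036%.

Labor's share = 1 − 0.31 − 0.15 = 0.54.
The capital stock: 0.31 × 3.9 = 1.209 pp.
Average years of schooling: 0.15 × 2.3 = 0.345 pp.
Employment: 0.54 × 1.5 = 0.81 pp.
TFP growth = 6.4 − 2.364 = 4.036%.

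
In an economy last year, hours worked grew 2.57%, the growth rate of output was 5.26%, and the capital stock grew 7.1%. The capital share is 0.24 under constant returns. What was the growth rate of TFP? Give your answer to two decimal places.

Labor's share = 1 − 0.24 = 0.76.
The capital stock: 0.24 × 7.1 = 1.704 pp.
Hours worked: 0.76 × 2.57 = 1.9532 pp.
TFP growth = 5.26 − 3.6572 = 1.6028%.

TFP grew 1.60%.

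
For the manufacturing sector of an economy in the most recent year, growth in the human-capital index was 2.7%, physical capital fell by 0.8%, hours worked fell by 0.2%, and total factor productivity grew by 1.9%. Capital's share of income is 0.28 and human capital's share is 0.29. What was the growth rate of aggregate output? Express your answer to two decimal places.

Labor's share = 1 − 0.28 − 0.29 = 0.43.
Physical capital: 0.28 × (-0.8) = -0.224 pp.
The human-capital index: 0.29 × 2.7 = 0.783 pp.
Hours worked: 0.43 × (-0.2) = -0.086 pp.
Output growth = 1.9 + 0.473 = 2.373%.

Aggregate output grew 2.37%.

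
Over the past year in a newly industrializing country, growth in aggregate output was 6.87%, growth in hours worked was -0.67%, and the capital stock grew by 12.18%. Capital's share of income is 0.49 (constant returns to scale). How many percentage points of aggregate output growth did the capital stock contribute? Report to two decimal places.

5.97 pp

Contribution = share × growth = 0.49 × 12.18 = 5.9682 pp.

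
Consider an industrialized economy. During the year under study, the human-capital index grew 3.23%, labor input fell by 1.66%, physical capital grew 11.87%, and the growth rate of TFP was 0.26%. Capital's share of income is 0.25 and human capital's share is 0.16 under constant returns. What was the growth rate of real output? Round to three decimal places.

2.765%

Labor's share = 1 − 0.25 − 0.16 = 0.59.
Physical capital: 0.25 × 11.87 = 2.9675 pp.
The human-capital index: 0.16 × 3.23 = 0.5168 pp.
Labor input: 0.59 × (-1.66) = -0.9794 pp.
Output growth = 0.26 + 2.5049 = 2.7649%.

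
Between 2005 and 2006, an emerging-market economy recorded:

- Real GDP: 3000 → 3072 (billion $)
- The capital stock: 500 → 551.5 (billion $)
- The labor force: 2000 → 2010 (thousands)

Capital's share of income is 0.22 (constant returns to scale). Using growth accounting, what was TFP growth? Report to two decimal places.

-0.26%

Real GDP growth = (3072 − 3000) / 3000 = 2.4%.
The capital stock growth = (551.5 − 500) / 500 = 10.3%.
The labor force growth = (2010 − 2000) / 2000 = 0.5%.
Labor's share = 1 − 0.22 = 0.78.
The capital stock: 0.22 × 10.3 = 2.266 pp.
The labor force: 0.78 × 0.5 = 0.39 pp.
TFP growth = 2.4 − 2.656 = -0.256%.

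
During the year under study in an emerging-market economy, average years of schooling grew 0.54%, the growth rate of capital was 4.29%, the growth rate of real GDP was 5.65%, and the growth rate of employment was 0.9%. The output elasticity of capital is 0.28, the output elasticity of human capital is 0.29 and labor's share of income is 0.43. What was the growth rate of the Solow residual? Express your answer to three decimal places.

Labor's share = 1 − 0.28 − 0.29 = 0.43.
Capital: 0.28 × 4.29 = 1.2012 pp.
Average years of schooling: 0.29 × 0.54 = 0.1566 pp.
Employment: 0.43 × 0.9 = 0.387 pp.
TFP growth = 5.65 − 1.7448 = 3.9052%.

The Solow residual grew 3.905%.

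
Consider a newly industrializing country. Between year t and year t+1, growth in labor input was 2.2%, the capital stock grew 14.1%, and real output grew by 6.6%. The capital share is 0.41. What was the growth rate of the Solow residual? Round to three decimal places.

Labor's share = 1 − 0.41 = 0.59.
The capital stock: 0.41 × 14.1 = 5.781 pp.
Labor input: 0.59 × 2.2 = 1.298 pp.
TFP growth = 6.6 − 7.079 = -0.479%.

-0.479%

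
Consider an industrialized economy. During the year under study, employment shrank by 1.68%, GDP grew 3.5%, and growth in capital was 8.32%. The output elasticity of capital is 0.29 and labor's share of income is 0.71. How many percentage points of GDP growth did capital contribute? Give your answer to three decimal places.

2.413

Contribution = share × growth = 0.29 × 8.32 = 2.4128 pp.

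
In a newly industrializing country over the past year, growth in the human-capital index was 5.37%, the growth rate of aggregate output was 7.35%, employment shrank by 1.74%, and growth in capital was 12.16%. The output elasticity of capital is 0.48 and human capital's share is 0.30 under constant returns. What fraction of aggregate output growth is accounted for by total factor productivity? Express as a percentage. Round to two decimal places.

3.88%

Labor's share = 1 − 0.48 − 0.3 = 0.22.
Capital: 0.48 × 12.16 = 5.8368 pp.
The human-capital index: 0.3 × 5.37 = 1.611 pp.
Employment: 0.22 × (-1.74) = -0.3828 pp.
TFP growth = 7.35 − 7.065 = 0.285%.
TFP share of growth = 0.285 / 7.35 × 100 = 3.8776%.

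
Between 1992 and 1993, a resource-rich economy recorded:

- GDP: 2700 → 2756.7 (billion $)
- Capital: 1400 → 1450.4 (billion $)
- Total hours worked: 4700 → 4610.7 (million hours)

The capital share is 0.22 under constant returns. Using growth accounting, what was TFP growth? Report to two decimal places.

GDP growth = (2756.7 − 2700) / 2700 = 2.1%.
Capital growth = (1450.4 − 1400) / 1400 = 3.6%.
Total hours worked growth = (4610.7 − 4700) / 4700 = -1.9%.
Labor's share = 1 − 0.22 = 0.78.
Capital: 0.22 × 3.6 = 0.792 pp.
Total hours worked: 0.78 × (-1.9) = -1.482 pp.
TFP growth = 2.1 + 0.69 = 2.79%.

TFP grew 2.79%.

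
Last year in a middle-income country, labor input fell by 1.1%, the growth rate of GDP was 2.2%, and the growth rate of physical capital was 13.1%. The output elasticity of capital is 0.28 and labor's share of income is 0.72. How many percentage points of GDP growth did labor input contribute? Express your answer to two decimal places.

Labor's share = 1 − 0.28 = 0.72.
Contribution = share × growth = 0.72 × (-1.1) = -0.792 pp.

-0.79 percentage points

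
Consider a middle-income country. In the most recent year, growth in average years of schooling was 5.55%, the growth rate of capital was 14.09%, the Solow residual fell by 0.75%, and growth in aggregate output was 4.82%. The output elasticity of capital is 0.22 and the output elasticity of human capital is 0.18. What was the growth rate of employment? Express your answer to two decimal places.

Labor's share = 1 − 0.22 − 0.18 = 0.6.
gY = gA + 0.22×14.09 + 0.18×5.55 + 0.6×g.
0.6×g = 4.82 + 0.75 − 4.0988 = 1.4712.
g = 1.4712 / 0.6 = 2.452%.

Employment grew 2.45%.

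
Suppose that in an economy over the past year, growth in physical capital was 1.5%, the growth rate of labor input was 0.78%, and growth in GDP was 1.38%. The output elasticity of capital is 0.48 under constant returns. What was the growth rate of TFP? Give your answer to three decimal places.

0.254%

Labor's share = 1 − 0.48 = 0.52.
Physical capital: 0.48 × 1.5 = 0.72 pp.
Labor input: 0.52 × 0.78 = 0.4056 pp.
TFP growth = 1.38 − 1.1256 = 0.2544%.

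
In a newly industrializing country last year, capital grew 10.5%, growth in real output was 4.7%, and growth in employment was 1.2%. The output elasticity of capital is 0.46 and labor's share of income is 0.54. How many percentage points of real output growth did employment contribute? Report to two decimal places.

0.65 percentage points

Labor's share = 1 − 0.46 = 0.54.
Contribution = share × growth = 0.54 × 1.2 = 0.648 pp.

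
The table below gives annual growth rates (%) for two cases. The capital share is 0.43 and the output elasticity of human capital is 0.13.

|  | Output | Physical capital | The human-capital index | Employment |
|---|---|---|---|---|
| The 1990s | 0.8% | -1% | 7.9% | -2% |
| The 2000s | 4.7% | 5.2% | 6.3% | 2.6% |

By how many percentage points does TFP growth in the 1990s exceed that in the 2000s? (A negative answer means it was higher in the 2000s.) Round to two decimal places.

Labor's share = 1 − 0.43 − 0.13 = 0.44.
The 1990s: TFP = 0.8 + 0.43 − 1.027 + 0.88 = 1.083%.
The 2000s: TFP = 4.7 − 2.236 − 0.819 − 1.144 = 0.501%.
Difference = 1.083 − (0.501) = 0.582 pp.

0.58 percentage points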